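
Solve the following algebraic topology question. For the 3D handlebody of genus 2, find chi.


A genus-g handlebody deformation retracts to a wedge of g circles.
chi(vee_g S^1) = 1 - g.
chi(H_2) = 1 - 2 = -1

-1


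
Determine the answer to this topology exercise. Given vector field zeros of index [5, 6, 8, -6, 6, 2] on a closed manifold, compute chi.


Poincare-Hopf: chi(M) = sum of indices of zeros.
chi = (5) + (6) + (8) + (-6) + (6) + (2) = 21

21


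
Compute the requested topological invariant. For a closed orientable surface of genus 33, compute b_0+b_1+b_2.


For Sigma_33: b_0 = 1, b_1 = 2g = 66, b_2 = 1.
Total = 1 + 66 + 1 = 68

68


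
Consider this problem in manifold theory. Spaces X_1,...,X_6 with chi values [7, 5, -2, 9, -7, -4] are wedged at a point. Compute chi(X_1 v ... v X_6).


chi(A v B) = chi(A) + chi(B) - 1 (one point identified).
For 6 spaces: chi = (sum chi_i) - (6 - 1).
sum = 8; chi = 8 - 5 = 3

3


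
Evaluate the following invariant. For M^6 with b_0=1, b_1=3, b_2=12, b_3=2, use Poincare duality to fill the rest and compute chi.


By Poincare duality b_k = b_{6-k}, so full Betti numbers: b_0=1, b_1=3, b_2=12, b_3=2, b_4=12, b_5=3, b_6=1.
chi = sum (-1)^k b_k = 18

18


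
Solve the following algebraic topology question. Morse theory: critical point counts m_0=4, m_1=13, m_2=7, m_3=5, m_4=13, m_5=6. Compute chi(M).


Morse theory: chi(M) = sum_k (-1)^k m_k where m_k = #(index-k critical points).
= (4) + (-13) + (7) + (-5) + (13) + (-6) = 0

0


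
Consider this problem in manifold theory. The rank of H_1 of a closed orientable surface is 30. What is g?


For a closed orientable surface: b_1 = 2g.
30 = 2g
g = 30 / 2 = 15

15


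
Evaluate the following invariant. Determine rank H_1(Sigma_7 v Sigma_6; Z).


For a wedge: H_1(A v B) = H_1(A) + H_1(B).
b_1(Sigma_7) = 14, b_1(Sigma_6) = 12.
b_1 = 14 + 12 = 26

26


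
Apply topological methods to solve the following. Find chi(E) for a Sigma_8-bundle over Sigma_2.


For a fiber bundle F -> E -> B (with CW structure): chi(E) = chi(B) * chi(F).
chi(Sigma_2) = -2, chi(Sigma_8) = -14.
chi(E) = (-2) * (-14) = 28

28


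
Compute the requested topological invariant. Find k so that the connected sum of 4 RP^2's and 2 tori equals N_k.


Since a >= 1, the sum is non-orientable; each T^2 can be replaced by RP^2 # RP^2 (since T^2#RP^2 = 3RP^2).
Total crosscaps k = 4 + 2*2 = 8.
Check via chi: chi = 4*1 + 2*0 - (4+2-1)*2 = -6 = 2 - k = -6. Consistent.

8


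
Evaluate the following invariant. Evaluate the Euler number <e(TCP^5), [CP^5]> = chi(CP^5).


For any closed oriented manifold, <e(TM),[M]> = chi(M).
chi(CP^5) = 5+1 = 6

6


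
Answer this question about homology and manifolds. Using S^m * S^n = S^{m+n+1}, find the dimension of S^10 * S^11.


Join of spheres: S^m * S^n = S^{m+n+1}.
dim = 10 + 11 + 1 = 22

22


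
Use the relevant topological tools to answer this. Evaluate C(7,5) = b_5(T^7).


By the Kunneth formula, b_k(T^n) = C(n,k).
b_5(T^7) = C(7,5).
C(7,5) = 7!/(5!*2!) = 21

21


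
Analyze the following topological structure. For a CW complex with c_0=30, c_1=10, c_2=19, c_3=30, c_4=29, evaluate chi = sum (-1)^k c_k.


chi = sum_k (-1)^k c_k.
= (-1)^0*30 + (-1)^1*10 + (-1)^2*19 + (-1)^3*30 + (-1)^4*29
= (30) + (-10) + (19) + (-30) + (29)
= 38

38


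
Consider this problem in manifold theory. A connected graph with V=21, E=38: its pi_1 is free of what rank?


For a connected graph: rank(pi_1) = b_1 = E - V + 1 = 1 - chi.
chi = V - E = 21 - 38 = -17.
rank = 1 - (-17) = 38 - 21 + 1 = 18

18


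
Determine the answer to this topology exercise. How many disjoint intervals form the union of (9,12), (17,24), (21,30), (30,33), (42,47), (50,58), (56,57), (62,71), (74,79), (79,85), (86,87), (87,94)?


Sort and merge overlapping open intervals.
Merged: (9,12), (17,30), (30,33), (42,47), (50,58), (62,71), (74,79), (79,85), (86,87), (87,94).
Number of components = 10

10


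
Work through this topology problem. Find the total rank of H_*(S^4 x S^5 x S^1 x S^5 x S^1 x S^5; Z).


Total Betti number is multiplicative under products.
Each S^d (d>=1) has total Betti number 2.
There are 6 sphere factors.
Total = 2^6 = 64

64


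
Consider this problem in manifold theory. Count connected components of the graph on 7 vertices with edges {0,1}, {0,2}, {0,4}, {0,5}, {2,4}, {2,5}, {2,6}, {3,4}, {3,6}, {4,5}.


Run DFS/union-find over 7 vertices.
V = 7, E = 10.
Number of components = 1

1


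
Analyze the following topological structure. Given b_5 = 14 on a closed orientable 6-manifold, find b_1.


Poincare duality for closed orientable n-manifolds: b_k = b_{n-k}.
Here n = 6, so b_1 = b_5 = 14

14


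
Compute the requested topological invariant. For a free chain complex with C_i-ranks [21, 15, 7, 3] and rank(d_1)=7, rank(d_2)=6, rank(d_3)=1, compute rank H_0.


rank H_k = rank(ker d_k) - rank(im d_{k+1}).
rank(ker d_0) = rank(C_0) - rank(d_0) = 21 - 0 = 21.
rank(im d_{0+1}) = 7.
rank H_0 = 21 - 7 = 14

14


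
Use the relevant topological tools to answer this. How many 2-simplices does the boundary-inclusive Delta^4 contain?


Delta^4 has 4+1 vertices. A 2-face is a choice of 2+1 vertices.
f_2 = C(4+1, 2+1) = C(5,3) = 10

10


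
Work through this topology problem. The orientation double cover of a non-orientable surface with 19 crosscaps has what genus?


chi(N_19) = 2 - 19 = -17.
Double cover: chi(Sigma_g) = 2 * chi(N_19) = 2*(-17) = -34.
2 - 2g = -34, so g = (2 - (-34))/2 = 36/2 = 18

18


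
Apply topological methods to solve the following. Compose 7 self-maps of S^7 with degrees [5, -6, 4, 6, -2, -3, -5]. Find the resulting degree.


Degree is multiplicative: deg(composition) = product of degrees.
= (5) * (-6) * (4) * (6) * (-2) * (-3) * (-5) = 21600

21600


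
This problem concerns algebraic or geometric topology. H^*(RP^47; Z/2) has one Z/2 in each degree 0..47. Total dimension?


H^k(RP^47; Z/2) = Z/2 for each 0 <= k <= 47.
Total dimension = 47 + 1 = 48

48


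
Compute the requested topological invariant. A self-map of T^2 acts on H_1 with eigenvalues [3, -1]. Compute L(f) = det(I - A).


For a torus self-map: L(f) = det(I - A) where A acts on H_1.
L(f) = (1-3) * (1--1) = -2 * 2 = -4

-4


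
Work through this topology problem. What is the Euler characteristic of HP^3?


HP^3 has one cell in each dimension 0, 4, ..., 4*3 (3+1 cells, all even-dim).
chi = 3 + 1 = 4

4


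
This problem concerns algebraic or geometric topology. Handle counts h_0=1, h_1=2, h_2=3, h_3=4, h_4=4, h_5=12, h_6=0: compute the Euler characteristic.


Handles of index k contribute (-1)^k to chi (same as CW cells).
chi = (1) + (-2) + (3) + (-4) + (4) + (-12) + (0) = -10

-10


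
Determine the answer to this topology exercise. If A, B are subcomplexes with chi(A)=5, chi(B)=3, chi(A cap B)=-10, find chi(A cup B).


chi(A cup B) = chi(A) + chi(B) - chi(A cap B)
= 5 + (3) - (-10)
= 18

18


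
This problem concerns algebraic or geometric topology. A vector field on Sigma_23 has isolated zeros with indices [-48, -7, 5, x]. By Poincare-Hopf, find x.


Poincare-Hopf: sum of indices = chi(M).
chi(Sigma_23) = 2 - 2*23 = -44.
Sum of known indices = -50.
x = chi - (sum known) = -44 - (-50) = 6

6


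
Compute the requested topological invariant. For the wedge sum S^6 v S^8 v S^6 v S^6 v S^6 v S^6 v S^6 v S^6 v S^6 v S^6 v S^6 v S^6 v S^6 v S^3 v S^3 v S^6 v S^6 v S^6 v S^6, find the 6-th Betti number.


For a wedge of spheres, H_k (k>0) is free on one generator per sphere of dimension k.
Spheres of dimension 6: count = 16.
b_6 = 16

16


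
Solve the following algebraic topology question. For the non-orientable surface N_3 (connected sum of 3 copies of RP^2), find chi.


For a non-orientable closed surface with k crosscaps: chi = 2 - k.
Here k = 3.
chi = 2 - 3 = -1

-1


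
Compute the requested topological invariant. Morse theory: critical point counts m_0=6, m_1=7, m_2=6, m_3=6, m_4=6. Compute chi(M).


Morse theory: chi(M) = sum_k (-1)^k m_k where m_k = #(index-k critical points).
= (6) + (-7) + (6) + (-6) + (6) = 5

5


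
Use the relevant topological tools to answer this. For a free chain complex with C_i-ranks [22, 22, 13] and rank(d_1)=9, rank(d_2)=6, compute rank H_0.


rank H_k = rank(ker d_k) - rank(im d_{k+1}).
rank(ker d_0) = rank(C_0) - rank(d_0) = 22 - 0 = 22.
rank(im d_{0+1}) = 9.
rank H_0 = 22 - 9 = 13

13


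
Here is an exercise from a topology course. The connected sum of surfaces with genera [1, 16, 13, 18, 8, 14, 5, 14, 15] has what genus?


Genus is additive under connected sum of orientable surfaces.
g = 1 + 16 + 13 + 18 + 8 + 14 + 5 + 14 + 15 = 104

104


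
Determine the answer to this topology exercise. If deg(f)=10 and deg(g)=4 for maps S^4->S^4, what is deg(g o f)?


Degree is multiplicative under composition: deg(g o f) = deg(g) * deg(f).
= 4 * 10 = 40

40


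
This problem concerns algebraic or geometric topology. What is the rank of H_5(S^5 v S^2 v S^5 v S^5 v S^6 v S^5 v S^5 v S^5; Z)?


For a wedge of spheres, H_k (k>0) is free on one generator per sphere of dimension k.
Spheres of dimension 5: count = 6.
b_5 = 6

6


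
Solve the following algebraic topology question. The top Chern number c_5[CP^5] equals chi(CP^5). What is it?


For any closed oriented manifold, <e(TM),[M]> = chi(M).
chi(CP^5) = 5+1 = 6

6


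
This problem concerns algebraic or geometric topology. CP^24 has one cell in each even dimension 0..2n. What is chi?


CP^24 has one cell in each even dimension 0, 2, ..., 2*24 (24+1 cells total).
All cells are even-dimensional, so chi = number of cells.
chi = 24 + 1 = 25

25


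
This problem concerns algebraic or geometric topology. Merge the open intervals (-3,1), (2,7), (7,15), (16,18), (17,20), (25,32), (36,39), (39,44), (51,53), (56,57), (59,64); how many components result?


Sort and merge overlapping open intervals.
Merged: (-3,1), (2,7), (7,15), (16,20), (25,32), (36,39), (39,44), (51,53), (56,57), (59,64).
Number of components = 10

10


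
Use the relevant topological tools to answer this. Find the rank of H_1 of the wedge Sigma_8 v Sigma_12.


For a wedge: H_1(A v B) = H_1(A) + H_1(B).
b_1(Sigma_8) = 16, b_1(Sigma_12) = 24.
b_1 = 16 + 24 = 40

40


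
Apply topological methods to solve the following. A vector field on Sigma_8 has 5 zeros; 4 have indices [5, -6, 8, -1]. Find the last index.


Poincare-Hopf: sum of indices = chi(M).
chi(Sigma_8) = 2 - 2*8 = -14.
Sum of known indices = 6.
x = chi - (sum known) = -14 - (6) = -20

-20


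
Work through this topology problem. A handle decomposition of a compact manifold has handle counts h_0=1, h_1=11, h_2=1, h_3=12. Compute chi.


Handles of index k contribute (-1)^k to chi (same as CW cells).
chi = (1) + (-11) + (1) + (-12) = -21

-21


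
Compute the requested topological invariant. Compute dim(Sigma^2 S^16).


Each suspension raises dimension by 1: Sigma S^n = S^{n+1}.
Sigma^2 S^16 = S^{16+2} = S^18

18


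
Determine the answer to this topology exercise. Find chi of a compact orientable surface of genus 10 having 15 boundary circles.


For a compact orientable surface with genus g and b boundary components: chi = 2 - 2g - b.
chi = 2 - 2*10 - 15 = 2 - 20 - 15 = -33

-33


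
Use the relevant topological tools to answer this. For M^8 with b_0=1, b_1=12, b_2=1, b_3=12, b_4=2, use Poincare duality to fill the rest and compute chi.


By Poincare duality b_k = b_{8-k}, so full Betti numbers: b_0=1, b_1=12, b_2=1, b_3=12, b_4=2, b_5=12, b_6=1, b_7=12, b_8=1.
chi = sum (-1)^k b_k = -42

-42


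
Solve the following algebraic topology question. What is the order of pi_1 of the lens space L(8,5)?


pi_1(L(p,q)) = Z/pZ for any q coprime to p.
|pi_1(L(8,5))| = 8

8


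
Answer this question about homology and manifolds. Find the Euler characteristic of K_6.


K_6: V = 6, E = C(6,2) = 15.
chi = V - E = 6 - 15 = -9

-9


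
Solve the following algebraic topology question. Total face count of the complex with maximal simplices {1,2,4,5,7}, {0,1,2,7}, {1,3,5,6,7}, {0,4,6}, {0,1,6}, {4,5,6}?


Each maximal simplex on m vertices has 2^m - 1 nonempty faces.
Take the union (dedupe shared faces).
Total distinct faces = 69

69


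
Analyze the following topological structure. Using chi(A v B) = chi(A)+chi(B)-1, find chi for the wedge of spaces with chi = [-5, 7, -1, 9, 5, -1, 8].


chi(A v B) = chi(A) + chi(B) - 1 (one point identified).
For 7 spaces: chi = (sum chi_i) - (7 - 1).
sum = 22; chi = 22 - 6 = 16

16


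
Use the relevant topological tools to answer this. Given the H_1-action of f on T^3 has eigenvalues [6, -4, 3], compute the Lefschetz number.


For a torus self-map: L(f) = det(I - A) where A acts on H_1.
L(f) = (1-6) * (1--4) * (1-3) = -5 * 5 * -2 = 50

50


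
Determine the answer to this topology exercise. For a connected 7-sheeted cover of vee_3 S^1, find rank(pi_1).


Nielsen-Schreier: an index-n subgroup of F_r is free of rank 1 + n(r-1).
Equivalently: chi(cover) = n*chi(base); chi(vee_r S^1) = 1 - 3 = -2.
chi(E) = 7*(-2) = -14; rank = 1 - chi(E) = 1 - (-14) = 15.
rank = 1 + 7*(3-1) = 1 + 14 = 15

15


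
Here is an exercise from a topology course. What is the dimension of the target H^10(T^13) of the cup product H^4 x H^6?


Cup product: H^p x H^q -> H^{p+q}; here p+q = 4+6 = 10.
rank H^k(T^n) = C(n,k).
C(13,10) = 286

286


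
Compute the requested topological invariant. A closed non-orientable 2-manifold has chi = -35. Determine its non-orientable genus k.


chi = 2 - k for closed non-orientable surfaces with k crosscaps.
-35 = 2 - k
k = 2 - (-35) = 37

37


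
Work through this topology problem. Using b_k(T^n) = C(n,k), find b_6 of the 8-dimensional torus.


By the Kunneth formula, b_k(T^n) = C(n,k).
b_6(T^8) = C(8,6).
C(8,6) = 8!/(6!*2!) = 28

28


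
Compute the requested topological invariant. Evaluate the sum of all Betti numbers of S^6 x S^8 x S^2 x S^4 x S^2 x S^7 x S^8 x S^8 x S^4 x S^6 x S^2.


Total Betti number is multiplicative under products.
Each S^d (d>=1) has total Betti number 2.
There are 11 sphere factors.
Total = 2^11 = 2048

2048


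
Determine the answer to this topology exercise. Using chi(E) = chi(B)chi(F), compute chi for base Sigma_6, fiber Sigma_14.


For a fiber bundle F -> E -> B (with CW structure): chi(E) = chi(B) * chi(F).
chi(Sigma_6) = -10, chi(Sigma_14) = -26.
chi(E) = (-10) * (-26) = 260

260


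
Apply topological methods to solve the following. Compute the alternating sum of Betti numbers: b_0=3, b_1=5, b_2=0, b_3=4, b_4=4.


chi = sum_k (-1)^k b_k.
= (3) + (-5) + (0) + (-4) + (4)
= -2

-2


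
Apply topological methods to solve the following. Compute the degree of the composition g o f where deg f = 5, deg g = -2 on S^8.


Degree is multiplicative under composition: deg(g o f) = deg(g) * deg(f).
= -2 * 5 = -10

-10


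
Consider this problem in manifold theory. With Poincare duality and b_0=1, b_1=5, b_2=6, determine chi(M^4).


By Poincare duality b_k = b_{4-k}, so full Betti numbers: b_0=1, b_1=5, b_2=6, b_3=5, b_4=1.
chi = sum (-1)^k b_k = -2

-2


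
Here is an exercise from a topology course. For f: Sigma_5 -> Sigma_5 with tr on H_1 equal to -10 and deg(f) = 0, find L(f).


L(f) = tr(f_0*) - tr(f_1*) + tr(f_2*).
= 1 - (-10) + (0)
= 11

11


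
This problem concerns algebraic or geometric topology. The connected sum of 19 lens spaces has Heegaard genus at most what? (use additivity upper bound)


Heegaard genus satisfies g(A#B) <= g(A) + g(B).
Each lens space has g = 1.
Upper bound: 19 * 1 = 19

19


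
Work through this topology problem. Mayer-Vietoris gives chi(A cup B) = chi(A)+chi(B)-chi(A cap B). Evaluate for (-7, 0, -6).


chi(A cup B) = chi(A) + chi(B) - chi(A cap B)
= -7 + (0) - (-6)
= -1

-1


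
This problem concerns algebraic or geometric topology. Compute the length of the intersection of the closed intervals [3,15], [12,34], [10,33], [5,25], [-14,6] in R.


Intersection = [max(a_i), min(b_i)] = [12, 6].
Since 12 > 6, the intersection is empty.
Length = 0

0


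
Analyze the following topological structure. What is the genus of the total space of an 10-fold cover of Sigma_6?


For an n-sheeted cover: chi(E) = n * chi(B).
chi(Sigma_6) = 2 - 2*6 = -10.
chi(E) = 10 * (-10) = -100.
genus(E) = (2 - chi(E))/2 = (2 - (-100))/2 = 102/2 = 51

51


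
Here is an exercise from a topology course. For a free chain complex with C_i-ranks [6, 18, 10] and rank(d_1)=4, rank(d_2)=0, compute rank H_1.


rank H_k = rank(ker d_k) - rank(im d_{k+1}).
rank(ker d_1) = rank(C_1) - rank(d_1) = 18 - 4 = 14.
rank(im d_{1+1}) = 0.
rank H_1 = 14 - 0 = 14

14


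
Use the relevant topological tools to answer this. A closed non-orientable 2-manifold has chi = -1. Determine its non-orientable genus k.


chi = 2 - k for closed non-orientable surfaces with k crosscaps.
-1 = 2 - k
k = 2 - (-1) = 3

3


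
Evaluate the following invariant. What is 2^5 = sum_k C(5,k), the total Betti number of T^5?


b_k(T^5) = C(5,k), so the sum over k is sum_k C(5,k) = 2^5.
Total = 2^5 = 32

32


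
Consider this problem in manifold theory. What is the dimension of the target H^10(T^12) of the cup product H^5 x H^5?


Cup product: H^p x H^q -> H^{p+q}; here p+q = 5+5 = 10.
rank H^k(T^n) = C(n,k).
C(12,10) = 66

66


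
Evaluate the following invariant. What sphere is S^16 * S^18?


Join of spheres: S^m * S^n = S^{m+n+1}.
dim = 16 + 18 + 1 = 35

35


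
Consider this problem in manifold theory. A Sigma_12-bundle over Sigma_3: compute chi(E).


For a fiber bundle F -> E -> B (with CW structure): chi(E) = chi(B) * chi(F).
chi(Sigma_3) = -4, chi(Sigma_12) = -22.
chi(E) = (-4) * (-22) = 88

88


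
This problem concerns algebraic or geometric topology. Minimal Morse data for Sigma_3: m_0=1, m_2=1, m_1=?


A perfect Morse function has m_k = b_k.
For Sigma_3: b_0=1, b_1=2g=6, b_2=1.
Saddles m_1 = 2g = 6

6


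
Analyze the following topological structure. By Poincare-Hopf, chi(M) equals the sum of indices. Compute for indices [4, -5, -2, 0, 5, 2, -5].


Poincare-Hopf: chi(M) = sum of indices of zeros.
chi = (4) + (-5) + (-2) + (0) + (5) + (2) + (-5) = -1

-1


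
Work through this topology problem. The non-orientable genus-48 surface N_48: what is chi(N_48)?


For a non-orientable closed surface with k crosscaps: chi = 2 - k.
Here k = 48.
chi = 2 - 48 = -46

-46


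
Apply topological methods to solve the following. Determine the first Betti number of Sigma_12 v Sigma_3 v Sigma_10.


For a wedge X v Y: reduced H_k(X v Y) = H_k(X) + H_k(Y).
Each Sigma_g contributes b_1 = 2g.
b_1 = 24 + 6 + 20 = 50

50


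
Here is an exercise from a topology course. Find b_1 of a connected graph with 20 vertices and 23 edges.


For a connected graph: rank(pi_1) = b_1 = E - V + 1 = 1 - chi.
chi = V - E = 20 - 23 = -3.
rank = 1 - (-3) = 23 - 20 + 1 = 4

4


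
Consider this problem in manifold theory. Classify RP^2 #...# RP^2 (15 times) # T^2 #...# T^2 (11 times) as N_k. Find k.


Since a >= 1, the sum is non-orientable; each T^2 can be replaced by RP^2 # RP^2 (since T^2#RP^2 = 3RP^2).
Total crosscaps k = 15 + 2*11 = 37.
Check via chi: chi = 15*1 + 11*0 - (15+11-1)*2 = -35 = 2 - k = -35. Consistent.

37


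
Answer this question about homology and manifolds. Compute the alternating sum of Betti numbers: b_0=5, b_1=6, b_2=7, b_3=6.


chi = sum_k (-1)^k b_k.
= (5) + (-6) + (7) + (-6)
= 0

0


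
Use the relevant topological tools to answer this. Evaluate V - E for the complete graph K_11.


K_11: V = 11, E = C(11,2) = 55.
chi = V - E = 11 - 55 = -44

-44


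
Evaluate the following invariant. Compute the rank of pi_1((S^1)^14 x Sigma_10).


pi_1(A x B) = pi_1(A) x pi_1(B); rank of abelianization = b_1.
b_1(T^14) = 14, b_1(Sigma_10) = 2*10 = 20.
b_1(product) = 14 + 20 = 34

34


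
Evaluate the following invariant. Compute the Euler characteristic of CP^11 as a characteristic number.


For any closed oriented manifold, <e(TM),[M]> = chi(M).
chi(CP^11) = 11+1 = 12

12


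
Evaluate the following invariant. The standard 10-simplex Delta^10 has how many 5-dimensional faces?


Delta^10 has 10+1 vertices. A 5-face is a choice of 5+1 vertices.
f_5 = C(10+1, 5+1) = C(11,6) = 462

462


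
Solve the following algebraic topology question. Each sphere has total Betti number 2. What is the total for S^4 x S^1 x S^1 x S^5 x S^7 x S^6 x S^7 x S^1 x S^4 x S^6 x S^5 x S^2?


Total Betti number is multiplicative under products.
Each S^d (d>=1) has total Betti number 2.
There are 12 sphere factors.
Total = 2^12 = 4096

4096


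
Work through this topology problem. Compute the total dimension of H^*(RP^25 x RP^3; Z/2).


dim H^*(RP^n; Z/2) = n+1 (one Z/2 in each degree 0..n).
Total Betti number is multiplicative.
Total = (25+1) * (3+1) = 26 * 4 = 104

104


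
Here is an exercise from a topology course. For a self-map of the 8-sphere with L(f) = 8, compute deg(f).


L(f) = 1 + (-1)^8 deg(f) on S^8.
8 = 1 + (-1)^8 * deg(f)
(-1)^8 * deg(f) = 7
deg(f) = 7

7


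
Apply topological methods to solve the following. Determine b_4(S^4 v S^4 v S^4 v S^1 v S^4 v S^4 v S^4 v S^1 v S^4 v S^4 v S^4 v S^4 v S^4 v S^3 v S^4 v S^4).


For a wedge of spheres, H_k (k>0) is free on one generator per sphere of dimension k.
Spheres of dimension 4: count = 13.
b_4 = 13

13


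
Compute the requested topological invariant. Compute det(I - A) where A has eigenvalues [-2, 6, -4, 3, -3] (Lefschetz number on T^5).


For a torus self-map: L(f) = det(I - A) where A acts on H_1.
L(f) = (1--2) * (1-6) * (1--4) * (1-3) * (1--3) = 3 * -5 * 5 * -2 * 4 = 600

600


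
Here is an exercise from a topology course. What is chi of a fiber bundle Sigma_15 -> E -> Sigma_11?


For a fiber bundle F -> E -> B (with CW structure): chi(E) = chi(B) * chi(F).
chi(Sigma_11) = -20, chi(Sigma_15) = -28.
chi(E) = (-20) * (-28) = 560

560


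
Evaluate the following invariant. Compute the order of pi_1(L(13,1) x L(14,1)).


pi_1(X x Y) = pi_1(X) x pi_1(Y).
pi_1(L(13,1)) = Z/13, pi_1(L(14,1)) = Z/14.
|Z/13 x Z/14| = 13 * 14 = 182

182


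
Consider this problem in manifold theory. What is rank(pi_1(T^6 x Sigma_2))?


pi_1(A x B) = pi_1(A) x pi_1(B); rank of abelianization = b_1.
b_1(T^6) = 6, b_1(Sigma_2) = 2*2 = 4.
b_1(product) = 6 + 4 = 10

10


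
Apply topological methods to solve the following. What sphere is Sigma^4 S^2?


Each suspension raises dimension by 1: Sigma S^n = S^{n+1}.
Sigma^4 S^2 = S^{2+4} = S^6

6


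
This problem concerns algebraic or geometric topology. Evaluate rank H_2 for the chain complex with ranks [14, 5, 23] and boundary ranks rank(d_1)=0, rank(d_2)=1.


rank H_k = rank(ker d_k) - rank(im d_{k+1}).
rank(ker d_2) = rank(C_2) - rank(d_2) = 23 - 1 = 22.
rank(im d_{2+1}) = 0.
rank H_2 = 22 - 0 = 22

22


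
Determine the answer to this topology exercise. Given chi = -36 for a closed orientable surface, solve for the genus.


chi = 2 - 2g for closed orientable surfaces.
-36 = 2 - 2g
2g = 2 - (-36) = 38
g = 19

19


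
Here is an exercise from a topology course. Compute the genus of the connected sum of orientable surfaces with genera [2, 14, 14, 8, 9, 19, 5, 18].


Genus is additive under connected sum of orientable surfaces.
g = 2 + 14 + 14 + 8 + 9 + 19 + 5 + 18 = 89

89


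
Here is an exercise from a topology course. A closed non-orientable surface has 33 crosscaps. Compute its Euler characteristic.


For a non-orientable closed surface with k crosscaps: chi = 2 - k.
Here k = 33.
chi = 2 - 33 = -31

-31


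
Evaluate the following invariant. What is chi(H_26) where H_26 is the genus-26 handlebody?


A genus-g handlebody deformation retracts to a wedge of g circles.
chi(vee_g S^1) = 1 - g.
chi(H_26) = 1 - 26 = -25

-25


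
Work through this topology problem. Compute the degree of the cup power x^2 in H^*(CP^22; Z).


|x| = 2 in H^*(CP^n).
|x^2| = 2 * |x| = 2 * 2 = 4

4


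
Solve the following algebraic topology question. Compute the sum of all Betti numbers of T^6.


b_k(T^6) = C(6,k), so the sum over k is sum_k C(6,k) = 2^6.
Total = 2^6 = 64

64


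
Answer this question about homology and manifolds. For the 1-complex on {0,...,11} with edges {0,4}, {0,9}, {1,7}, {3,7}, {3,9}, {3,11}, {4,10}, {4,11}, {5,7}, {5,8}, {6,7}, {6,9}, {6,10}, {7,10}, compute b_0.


Run DFS/union-find over 12 vertices.
V = 12, E = 14.
Number of components = 2

2


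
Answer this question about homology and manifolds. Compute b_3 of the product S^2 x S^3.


Each S^d has Poincare polynomial 1 + t^d.
The product S^2 x S^3 has Poincare polynomial prod(1+t^d_i).
Expanding: b_0=1, b_2=1, b_3=1, b_5=1.
b_3 = 1

1


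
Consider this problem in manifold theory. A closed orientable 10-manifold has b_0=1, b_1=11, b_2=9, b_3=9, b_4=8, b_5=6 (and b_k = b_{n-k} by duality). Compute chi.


By Poincare duality b_k = b_{10-k}, so full Betti numbers: b_0=1, b_1=11, b_2=9, b_3=9, b_4=8, b_5=6, b_6=8, b_7=9, b_8=9, b_9=11, b_10=1.
chi = sum (-1)^k b_k = -10

-10


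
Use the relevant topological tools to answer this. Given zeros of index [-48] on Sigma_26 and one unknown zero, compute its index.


Poincare-Hopf: sum of indices = chi(M).
chi(Sigma_26) = 2 - 2*26 = -50.
Sum of known indices = -48.
x = chi - (sum known) = -50 - (-48) = -2

-2


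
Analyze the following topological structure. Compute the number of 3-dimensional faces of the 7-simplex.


Delta^7 has 7+1 vertices. A 3-face is a choice of 3+1 vertices.
f_3 = C(7+1, 3+1) = C(8,4) = 70

70


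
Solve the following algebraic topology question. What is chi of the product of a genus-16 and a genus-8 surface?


chi(Sigma_16) = 2 - 2*16 = -30
chi(Sigma_8) = 2 - 2*8 = -14
chi(product) = (-30) * (-14) = 420

420


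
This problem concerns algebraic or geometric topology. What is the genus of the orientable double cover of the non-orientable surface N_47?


chi(N_47) = 2 - 47 = -45.
Double cover: chi(Sigma_g) = 2 * chi(N_47) = 2*(-45) = -90.
2 - 2g = -90, so g = (2 - (-90))/2 = 92/2 = 46

46


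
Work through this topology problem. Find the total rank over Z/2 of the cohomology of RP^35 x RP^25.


dim H^*(RP^n; Z/2) = n+1 (one Z/2 in each degree 0..n).
Total Betti number is multiplicative.
Total = (35+1) * (25+1) = 36 * 26 = 936

936


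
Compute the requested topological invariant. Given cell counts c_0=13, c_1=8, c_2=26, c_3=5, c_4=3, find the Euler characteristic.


chi = sum_k (-1)^k c_k.
= (-1)^0*13 + (-1)^1*8 + (-1)^2*26 + (-1)^3*5 + (-1)^4*3
= (13) + (-8) + (26) + (-5) + (3)
= 29

29


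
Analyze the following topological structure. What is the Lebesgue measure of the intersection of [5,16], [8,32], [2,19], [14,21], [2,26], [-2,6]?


Intersection = [max(a_i), min(b_i)] = [14, 6].
Since 14 > 6, the intersection is empty.
Length = 0

0


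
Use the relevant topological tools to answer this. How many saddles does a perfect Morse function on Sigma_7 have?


A perfect Morse function has m_k = b_k.
For Sigma_7: b_0=1, b_1=2g=14, b_2=1.
Saddles m_1 = 2g = 14

14


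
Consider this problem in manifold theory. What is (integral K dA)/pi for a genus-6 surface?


Gauss-Bonnet: integral K dA = 2*pi*chi(M).
chi(Sigma_6) = 2 - 2*6 = -10.
(integral K dA)/pi = 2*chi = 2*(-10) = -20

-20


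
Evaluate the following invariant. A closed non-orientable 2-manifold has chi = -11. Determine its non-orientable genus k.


chi = 2 - k for closed non-orientable surfaces with k crosscaps.
-11 = 2 - k
k = 2 - (-11) = 13

13


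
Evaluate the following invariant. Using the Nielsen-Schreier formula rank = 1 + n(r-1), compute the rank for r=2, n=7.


Nielsen-Schreier: an index-n subgroup of F_r is free of rank 1 + n(r-1).
Equivalently: chi(cover) = n*chi(base); chi(vee_r S^1) = 1 - 2 = -1.
chi(E) = 7*(-1) = -7; rank = 1 - chi(E) = 1 - (-7) = 8.
rank = 1 + 7*(2-1) = 1 + 7 = 8

8


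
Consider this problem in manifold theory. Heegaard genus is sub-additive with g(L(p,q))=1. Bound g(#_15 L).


Heegaard genus satisfies g(A#B) <= g(A) + g(B).
Each lens space has g = 1.
Upper bound: 15 * 1 = 15

15


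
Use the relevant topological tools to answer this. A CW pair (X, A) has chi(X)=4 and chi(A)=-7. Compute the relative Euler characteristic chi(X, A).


Relative Euler characteristic: chi(X, A) = chi(X) - chi(A).
= 4 - (-7) = 11

11


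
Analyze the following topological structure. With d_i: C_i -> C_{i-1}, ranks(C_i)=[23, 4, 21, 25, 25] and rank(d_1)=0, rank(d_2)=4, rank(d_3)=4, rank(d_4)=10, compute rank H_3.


rank H_k = rank(ker d_k) - rank(im d_{k+1}).
rank(ker d_3) = rank(C_3) - rank(d_3) = 25 - 4 = 21.
rank(im d_{3+1}) = 10.
rank H_3 = 21 - 10 = 11

11


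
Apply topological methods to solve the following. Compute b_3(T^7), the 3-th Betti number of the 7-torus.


By the Kunneth formula, b_k(T^n) = C(n,k).
b_3(T^7) = C(7,3).
C(7,3) = 7!/(3!*4!) = 35

35


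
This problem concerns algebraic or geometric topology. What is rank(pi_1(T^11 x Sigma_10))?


pi_1(A x B) = pi_1(A) x pi_1(B); rank of abelianization = b_1.
b_1(T^11) = 11, b_1(Sigma_10) = 2*10 = 20.
b_1(product) = 11 + 20 = 31

31


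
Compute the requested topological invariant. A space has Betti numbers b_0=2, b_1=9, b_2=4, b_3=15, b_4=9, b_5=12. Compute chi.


chi = sum_k (-1)^k b_k.
= (2) + (-9) + (4) + (-15) + (9) + (-12)
= -21

-21


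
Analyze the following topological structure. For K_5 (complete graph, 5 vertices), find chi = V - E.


K_5: V = 5, E = C(5,2) = 10.
chi = V - E = 5 - 10 = -5

-5


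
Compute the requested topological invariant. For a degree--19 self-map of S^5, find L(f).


On S^5: L(f) = tr(f_0*) + (-1)^5 tr(f_5*) = 1 + (-1)^5 * deg(f).
L(f) = 1 + (-1)^5 * -19 = 1 + 19 = 20

20


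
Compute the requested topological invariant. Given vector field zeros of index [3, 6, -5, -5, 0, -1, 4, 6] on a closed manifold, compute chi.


Poincare-Hopf: chi(M) = sum of indices of zeros.
chi = (3) + (6) + (-5) + (-5) + (0) + (-1) + (4) + (6) = 8

8


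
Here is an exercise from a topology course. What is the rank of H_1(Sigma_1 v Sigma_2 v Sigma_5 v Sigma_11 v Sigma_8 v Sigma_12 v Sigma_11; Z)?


For a wedge X v Y: reduced H_k(X v Y) = H_k(X) + H_k(Y).
Each Sigma_g contributes b_1 = 2g.
b_1 = 2 + 4 + 10 + 22 + 16 + 24 + 22 = 100

100


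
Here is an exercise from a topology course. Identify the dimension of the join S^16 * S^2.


Join of spheres: S^m * S^n = S^{m+n+1}.
dim = 16 + 2 + 1 = 19

19


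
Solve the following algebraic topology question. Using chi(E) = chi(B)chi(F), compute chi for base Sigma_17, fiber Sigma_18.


For a fiber bundle F -> E -> B (with CW structure): chi(E) = chi(B) * chi(F).
chi(Sigma_17) = -32, chi(Sigma_18) = -34.
chi(E) = (-32) * (-34) = 1088

1088


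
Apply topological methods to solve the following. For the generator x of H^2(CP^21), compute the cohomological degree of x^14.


|x| = 2 in H^*(CP^n).
|x^14| = 14 * |x| = 14 * 2 = 28

28


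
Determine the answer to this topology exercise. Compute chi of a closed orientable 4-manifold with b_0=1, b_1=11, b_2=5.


By Poincare duality b_k = b_{4-k}, so full Betti numbers: b_0=1, b_1=11, b_2=5, b_3=11, b_4=1.
chi = sum (-1)^k b_k = -15

-15


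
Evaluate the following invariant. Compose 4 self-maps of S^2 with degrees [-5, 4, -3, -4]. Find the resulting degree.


Degree is multiplicative: deg(composition) = product of degrees.
= (-5) * (4) * (-3) * (-4) = -240

-240


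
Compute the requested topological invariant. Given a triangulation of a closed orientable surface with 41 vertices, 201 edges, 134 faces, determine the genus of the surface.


chi = V - E + F = 41 - 201 + 134 = -26
For orientable closed surface: chi = 2 - 2g, so g = (2 - chi)/2.
g = (2 - (-26)) / 2 = 28 / 2 = 14

14


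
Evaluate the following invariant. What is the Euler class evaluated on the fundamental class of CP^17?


For any closed oriented manifold, <e(TM),[M]> = chi(M).
chi(CP^17) = 17+1 = 18

18


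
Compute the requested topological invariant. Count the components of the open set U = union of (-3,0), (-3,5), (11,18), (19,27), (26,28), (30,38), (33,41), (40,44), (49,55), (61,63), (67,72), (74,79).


Sort and merge overlapping open intervals.
Merged: (-3,5), (11,18), (19,28), (30,44), (49,55), (61,63), (67,72), (74,79).
Number of components = 8

8


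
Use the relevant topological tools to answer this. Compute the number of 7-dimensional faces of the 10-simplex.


Delta^10 has 10+1 vertices. A 7-face is a choice of 7+1 vertices.
f_7 = C(10+1, 7+1) = C(11,8) = 165

165


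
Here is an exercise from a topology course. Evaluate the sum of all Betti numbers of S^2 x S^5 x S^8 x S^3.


Total Betti number is multiplicative under products.
Each S^d (d>=1) has total Betti number 2.
There are 4 sphere factors.
Total = 2^4 = 16

16


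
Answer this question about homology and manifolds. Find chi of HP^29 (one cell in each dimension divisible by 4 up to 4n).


HP^29 has one cell in each dimension 0, 4, ..., 4*29 (29+1 cells, all even-dim).
chi = 29 + 1 = 30

30


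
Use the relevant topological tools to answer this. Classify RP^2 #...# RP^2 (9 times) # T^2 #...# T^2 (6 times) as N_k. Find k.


Since a >= 1, the sum is non-orientable; each T^2 can be replaced by RP^2 # RP^2 (since T^2#RP^2 = 3RP^2).
Total crosscaps k = 9 + 2*6 = 21.
Check via chi: chi = 9*1 + 6*0 - (9+6-1)*2 = -19 = 2 - k = -19. Consistent.

21


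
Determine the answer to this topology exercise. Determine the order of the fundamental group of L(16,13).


pi_1(L(p,q)) = Z/pZ for any q coprime to p.
|pi_1(L(16,13))| = 16

16


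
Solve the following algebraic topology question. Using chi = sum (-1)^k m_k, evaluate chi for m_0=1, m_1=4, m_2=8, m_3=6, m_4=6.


Morse theory: chi(M) = sum_k (-1)^k m_k where m_k = #(index-k critical points).
= (1) + (-4) + (8) + (-6) + (6) = 5

5


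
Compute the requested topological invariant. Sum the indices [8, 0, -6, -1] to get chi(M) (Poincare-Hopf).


Poincare-Hopf: chi(M) = sum of indices of zeros.
chi = (8) + (0) + (-6) + (-1) = 1

1


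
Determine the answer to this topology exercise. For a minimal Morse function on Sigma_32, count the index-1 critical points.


A perfect Morse function has m_k = b_k.
For Sigma_32: b_0=1, b_1=2g=64, b_2=1.
Saddles m_1 = 2g = 64

64


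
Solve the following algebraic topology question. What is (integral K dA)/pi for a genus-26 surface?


Gauss-Bonnet: integral K dA = 2*pi*chi(M).
chi(Sigma_26) = 2 - 2*26 = -50.
(integral K dA)/pi = 2*chi = 2*(-50) = -100

-100


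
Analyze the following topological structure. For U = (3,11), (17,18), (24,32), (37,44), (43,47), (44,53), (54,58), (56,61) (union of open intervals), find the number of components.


Sort and merge overlapping open intervals.
Merged: (3,11), (17,18), (24,32), (37,53), (54,61).
Number of components = 5

5


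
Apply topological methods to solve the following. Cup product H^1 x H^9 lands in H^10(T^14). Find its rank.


Cup product: H^p x H^q -> H^{p+q}; here p+q = 1+9 = 10.
rank H^k(T^n) = C(n,k).
C(14,10) = 1001

1001


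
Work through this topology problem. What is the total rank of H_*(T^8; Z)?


b_k(T^8) = C(8,k), so the sum over k is sum_k C(8,k) = 2^8.
Total = 2^8 = 256

256


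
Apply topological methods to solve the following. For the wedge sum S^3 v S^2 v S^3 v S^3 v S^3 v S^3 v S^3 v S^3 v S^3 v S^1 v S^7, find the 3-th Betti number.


For a wedge of spheres, H_k (k>0) is free on one generator per sphere of dimension k.
Spheres of dimension 3: count = 8.
b_3 = 8

8


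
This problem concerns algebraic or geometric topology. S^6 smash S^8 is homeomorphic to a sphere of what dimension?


S^m ^ S^n = S^{m+n}.
k = 6 + 8 = 14

14


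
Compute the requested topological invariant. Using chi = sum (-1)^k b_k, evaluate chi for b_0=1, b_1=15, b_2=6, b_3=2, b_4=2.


chi = sum_k (-1)^k b_k.
= (1) + (-15) + (6) + (-2) + (2)
= -8

-8


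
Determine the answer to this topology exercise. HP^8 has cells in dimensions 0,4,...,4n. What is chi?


HP^8 has one cell in each dimension 0, 4, ..., 4*8 (8+1 cells, all even-dim).
chi = 8 + 1 = 9

9


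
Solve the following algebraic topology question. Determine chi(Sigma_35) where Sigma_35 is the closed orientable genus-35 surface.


For a closed orientable surface of genus g: chi = 2 - 2g.
Here g = 35.
chi = 2 - 2*35 = 2 - 70 = -68

-68


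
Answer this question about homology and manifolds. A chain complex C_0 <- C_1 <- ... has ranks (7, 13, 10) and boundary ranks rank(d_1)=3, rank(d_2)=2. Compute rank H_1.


rank H_k = rank(ker d_k) - rank(im d_{k+1}).
rank(ker d_1) = rank(C_1) - rank(d_1) = 13 - 3 = 10.
rank(im d_{1+1}) = 2.
rank H_1 = 10 - 2 = 8

8


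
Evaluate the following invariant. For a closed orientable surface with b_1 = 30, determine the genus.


For a closed orientable surface: b_1 = 2g.
30 = 2g
g = 30 / 2 = 15

15


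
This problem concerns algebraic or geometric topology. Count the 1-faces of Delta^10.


Delta^10 has 10+1 vertices. A 1-face is a choice of 1+1 vertices.
f_1 = C(10+1, 1+1) = C(11,2) = 55

55


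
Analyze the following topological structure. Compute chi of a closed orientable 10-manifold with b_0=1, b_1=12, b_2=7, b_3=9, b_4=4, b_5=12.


By Poincare duality b_k = b_{10-k}, so full Betti numbers: b_0=1, b_1=12, b_2=7, b_3=9, b_4=4, b_5=12, b_6=4, b_7=9, b_8=7, b_9=12, b_10=1.
chi = sum (-1)^k b_k = -30

-30


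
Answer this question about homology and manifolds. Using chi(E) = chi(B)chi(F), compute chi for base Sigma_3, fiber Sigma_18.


For a fiber bundle F -> E -> B (with CW structure): chi(E) = chi(B) * chi(F).
chi(Sigma_3) = -4, chi(Sigma_18) = -34.
chi(E) = (-4) * (-34) = 136

136


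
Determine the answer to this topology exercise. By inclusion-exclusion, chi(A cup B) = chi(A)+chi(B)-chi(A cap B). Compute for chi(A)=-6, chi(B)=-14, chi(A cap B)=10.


chi(A cup B) = chi(A) + chi(B) - chi(A cap B)
= -6 + (-14) - (10)
= -30

-30


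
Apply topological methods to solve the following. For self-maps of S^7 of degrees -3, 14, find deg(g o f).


Degree is multiplicative under composition: deg(g o f) = deg(g) * deg(f).
= 14 * -3 = -42

-42


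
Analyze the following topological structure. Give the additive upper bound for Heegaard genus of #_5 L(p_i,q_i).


Heegaard genus satisfies g(A#B) <= g(A) + g(B).
Each lens space has g = 1.
Upper bound: 5 * 1 = 5

5


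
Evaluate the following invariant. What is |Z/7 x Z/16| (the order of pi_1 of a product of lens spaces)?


pi_1(X x Y) = pi_1(X) x pi_1(Y).
pi_1(L(7,1)) = Z/7, pi_1(L(16,1)) = Z/16.
|Z/7 x Z/16| = 7 * 16 = 112

112


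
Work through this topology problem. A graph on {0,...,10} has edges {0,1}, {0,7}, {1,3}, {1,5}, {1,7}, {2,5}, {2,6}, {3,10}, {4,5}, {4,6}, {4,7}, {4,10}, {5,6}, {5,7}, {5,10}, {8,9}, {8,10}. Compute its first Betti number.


b_1 = E - V + (number of components).
E = 17, V = 11, components = 1.
b_1 = 17 - 11 + 1 = 7

7


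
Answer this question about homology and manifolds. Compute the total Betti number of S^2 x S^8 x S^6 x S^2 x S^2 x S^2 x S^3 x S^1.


Total Betti number is multiplicative under products.
Each S^d (d>=1) has total Betti number 2.
There are 8 sphere factors.
Total = 2^8 = 256

256


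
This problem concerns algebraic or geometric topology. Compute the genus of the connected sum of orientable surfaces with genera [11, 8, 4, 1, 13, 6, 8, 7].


Genus is additive under connected sum of orientable surfaces.
g = 11 + 8 + 4 + 1 + 13 + 6 + 8 + 7 = 58

58


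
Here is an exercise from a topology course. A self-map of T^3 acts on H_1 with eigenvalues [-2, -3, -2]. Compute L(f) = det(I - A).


For a torus self-map: L(f) = det(I - A) where A acts on H_1.
L(f) = (1--2) * (1--3) * (1--2) = 3 * 4 * 3 = 36

36
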